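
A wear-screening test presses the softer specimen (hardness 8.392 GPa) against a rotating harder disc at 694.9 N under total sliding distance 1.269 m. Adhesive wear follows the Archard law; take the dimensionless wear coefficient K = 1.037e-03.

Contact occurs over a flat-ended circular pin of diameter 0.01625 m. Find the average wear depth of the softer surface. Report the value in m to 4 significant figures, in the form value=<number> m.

value=5.254e-07 m

Each operation runs at full precision — the intermediates appear rounded. Rounded just once, at four significant figures.
Convert: Hardness H = 8.392 GPa = 8.392e+09 Pa.
Convert: Contact area A = π·d²/4 = π·(0.01625 m)²/4 = 2.074e-04 m².
Collected in SI base units: W = 694.9 N, H = 8.392e+09 Pa, K = 1.037e-03.
Volume removed: V = K·W·L/H = 1.037e-03 · 694.9 · 1.269 / 8.392e+09 = 1.090e-10 m³.
Depth h = V/A = 1.090e-10 / 2.074e-04 = 5.254e-07 m.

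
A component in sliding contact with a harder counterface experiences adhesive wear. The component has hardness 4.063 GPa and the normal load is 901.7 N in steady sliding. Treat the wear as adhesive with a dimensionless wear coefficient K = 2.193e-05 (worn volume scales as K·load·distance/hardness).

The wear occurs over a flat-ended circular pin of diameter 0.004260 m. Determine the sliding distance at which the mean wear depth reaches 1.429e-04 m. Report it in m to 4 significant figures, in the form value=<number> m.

value=418.5 m

Displayed values are rounded — all arithmetic runs at full float precision; rounded once at the end, at 4 significant figures.
Convert: Hardness H = 4.063 GPa = 4.063e+09 Pa.
Convert: Contact area A = π·d²/4 = π·(0.004260 m)²/4 = 1.425e-05 m².
In SI base units: W = 901.7 N, H = 4.063e+09 Pa, K = 2.193e-05.
At the depth limit, V_lim = h_lim·A = 1.429e-04 · 1.425e-05 = 2.037e-09 m³.
Life L = V_lim·H/(K·W) = 2.037e-09 · 4.063e+09 / (2.193e-05 · 901.7) = 418.5 m.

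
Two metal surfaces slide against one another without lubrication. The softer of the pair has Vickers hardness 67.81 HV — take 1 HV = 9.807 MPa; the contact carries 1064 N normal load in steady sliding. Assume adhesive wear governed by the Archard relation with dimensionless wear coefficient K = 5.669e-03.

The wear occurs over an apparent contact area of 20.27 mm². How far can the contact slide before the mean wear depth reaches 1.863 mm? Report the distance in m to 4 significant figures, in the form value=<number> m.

value=4.163 m

Quoted intermediates are rounded, and the computation carries exact precision; rounded just once: 4 significant digits.
Hardness H = 67.81 HV × 9.807 MPa/HV = 665.0 MPa = 6.650e+08 Pa.
Contact area A = 20.27 mm² = 2.027e-05 m².
Depth limit h_lim = 1.863 mm = 0.001863 m.
As SI base values: W = 1064 N, H = 6.650e+08 Pa, K = 5.669e-03.
Wearable volume V_lim = h_lim·A = 0.001863 · 2.027e-05 = 3.776e-08 m³.
Life L = V_lim·H/(K·W) = 3.776e-08 · 6.650e+08 / (5.669e-03 · 1064) = 4.163 m.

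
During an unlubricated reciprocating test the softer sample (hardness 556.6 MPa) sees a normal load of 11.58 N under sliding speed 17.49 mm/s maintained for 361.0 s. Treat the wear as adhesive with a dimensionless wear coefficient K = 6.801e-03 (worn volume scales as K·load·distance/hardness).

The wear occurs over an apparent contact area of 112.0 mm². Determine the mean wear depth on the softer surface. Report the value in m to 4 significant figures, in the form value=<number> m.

value=7.977e-06 m

Intermediate values are shown rounded. The algebra runs at exact precision. Rounded just once to four significant figures.
Convert: Sliding speed v = 17.49 mm/s = 0.01749 m/s. Sliding distance L = v·t = 0.01749 m/s × 361.0 s = 6.314 m.
Convert: Hardness H = 556.6 MPa = 5.566e+08 Pa.
Convert: Contact area A = 112.0 mm² = 1.120e-04 m².
In SI base units, W = 11.58 N, H = 5.566e+08 Pa, K = 6.801e-03.
By Archard's law, V = K·W·L/H = 6.801e-03 · 11.58 · 6.314 / 5.566e+08 = 8.934e-10 m³.
Depth of wear h = V/A = 8.934e-10 / 1.120e-04 = 7.977e-06 m.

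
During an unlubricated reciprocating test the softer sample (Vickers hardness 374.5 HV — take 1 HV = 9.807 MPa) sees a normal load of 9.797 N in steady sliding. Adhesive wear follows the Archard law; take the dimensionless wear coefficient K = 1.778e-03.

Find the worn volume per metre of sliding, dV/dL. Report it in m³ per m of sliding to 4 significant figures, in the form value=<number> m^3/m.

Displayed values are rounded, and all arithmetic keeps exact precision. Rounded once at the end to four significant figures.
Convert: Hardness H = 374.5 HV × 9.807 MPa/HV = 3673 MPa = 3.673e+09 Pa.
SI base units throughout: W = 9.797 N, H = 3.673e+09 Pa, K = 1.778e-03.
Rate of wear dV/dL = K·W/H: 1.778e-03 · 9.797 / 3.673e+09 = 4.743e-12 m³/m.

value=4.743e-12 m^3/m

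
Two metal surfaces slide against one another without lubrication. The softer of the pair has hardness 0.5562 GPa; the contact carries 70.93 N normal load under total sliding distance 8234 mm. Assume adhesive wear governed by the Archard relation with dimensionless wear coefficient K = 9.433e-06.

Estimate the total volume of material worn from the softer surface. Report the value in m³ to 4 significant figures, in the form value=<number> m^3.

Each operation runs at full float precision, and intermediate values appear rounded; rounded just once, at four significant digits.
Convert: Path length L = 8234 mm = 8.234 m.
Convert: Hardness H = 0.5562 GPa = 5.562e+08 Pa.
Expressed in SI base units: W = 70.93 N, H = 5.562e+08 Pa, K = 9.433e-06.
Volume removed: V = K·W·L/H = 9.433e-06 · 70.93 · 8.234 / 5.562e+08 = 9.905e-12 m³.

value=9.905e-12 m^3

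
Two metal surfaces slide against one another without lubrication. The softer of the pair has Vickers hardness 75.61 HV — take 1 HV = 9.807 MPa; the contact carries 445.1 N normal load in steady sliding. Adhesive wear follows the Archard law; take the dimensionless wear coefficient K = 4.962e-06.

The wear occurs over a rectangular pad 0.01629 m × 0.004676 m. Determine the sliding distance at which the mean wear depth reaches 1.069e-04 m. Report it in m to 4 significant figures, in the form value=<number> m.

value=2734 m

Each operation runs at exact precision. The intermediates appear rounded — rounded just once: 4 significant figures.
Convert: Hardness H = 75.61 HV × 9.807 MPa/HV = 741.5 MPa = 7.415e+08 Pa.
Convert: Contact area A = 0.01629 m × 0.004676 m = 7.617e-05 m².
Expressed in SI base units: W = 445.1 N, H = 7.415e+08 Pa, K = 4.962e-06.
Permissible volume V_lim = h_lim·A = 1.069e-04 · 7.617e-05 = 8.143e-09 m³.
Sliding life L = V_lim·H/(K·W) = 8.143e-09 · 7.415e+08 / (4.962e-06 · 445.1) = 2734 m.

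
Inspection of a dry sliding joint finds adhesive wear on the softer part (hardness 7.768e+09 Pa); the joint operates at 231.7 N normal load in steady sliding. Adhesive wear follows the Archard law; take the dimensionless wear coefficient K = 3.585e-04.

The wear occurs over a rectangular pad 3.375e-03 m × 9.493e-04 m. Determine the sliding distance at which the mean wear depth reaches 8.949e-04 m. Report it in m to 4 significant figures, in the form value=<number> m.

The computation maintains exact precision — intermediates appear rounded; a lone final rounding: four significant digits.
Contact area A = 3.375e-03 m × 9.493e-04 m = 3.204e-06 m².
In SI base units, W = 231.7 N, H = 7.768e+09 Pa, K = 3.585e-04.
Permissible volume V_lim = h_lim·A = 8.949e-04 · 3.204e-06 = 2.867e-09 m³.
Sliding life L = V_lim·H/(K·W) = 2.867e-09 · 7.768e+09 / (3.585e-04 · 231.7) = 268.1 m.

value=268.1 m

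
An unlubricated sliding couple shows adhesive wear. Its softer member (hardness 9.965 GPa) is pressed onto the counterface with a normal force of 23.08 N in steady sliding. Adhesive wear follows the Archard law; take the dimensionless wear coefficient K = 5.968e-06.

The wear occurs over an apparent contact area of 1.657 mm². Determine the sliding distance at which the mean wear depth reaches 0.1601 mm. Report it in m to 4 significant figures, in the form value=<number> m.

Intermediates are printed rounded; every step keeps exact precision, and one final rounding: 4 significant digits.
Convert: Hardness H = 9.965 GPa = 9.965e+09 Pa.
Convert: Contact area A = 1.657 mm² = 1.657e-06 m².
Convert: Depth limit h_lim = 0.1601 mm = 1.601e-04 m.
Restated in SI base units: W = 23.08 N, H = 9.965e+09 Pa, K = 5.968e-06.
Permissible volume V_lim = h_lim·A = 1.601e-04 · 1.657e-06 = 2.653e-10 m³.
Inverting, life L = V_lim·H/(K·W) = 2.653e-10 · 9.965e+09 / (5.968e-06 · 23.08) = 1.919e+04 m.

value=1.919e+04 m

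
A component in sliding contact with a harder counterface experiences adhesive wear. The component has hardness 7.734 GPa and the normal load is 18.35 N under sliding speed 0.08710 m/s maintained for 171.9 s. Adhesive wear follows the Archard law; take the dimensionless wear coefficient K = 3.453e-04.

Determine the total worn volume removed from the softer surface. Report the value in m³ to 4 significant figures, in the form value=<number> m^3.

value=1.227e-11 m^3

Every step carries full precision. Shown intermediates are rounded, and rounded once at the end: four significant figures.
Distance covered L = v·t = 0.08710 m/s × 171.9 s = 14.97 m.
Hardness H = 7.734 GPa = 7.734e+09 Pa.
As SI base values: W = 18.35 N, H = 7.734e+09 Pa, K = 3.453e-04.
Archard relation: V = K·W·L/H = 3.453e-04 · 18.35 · 14.97 / 7.734e+09 = 1.227e-11 m³.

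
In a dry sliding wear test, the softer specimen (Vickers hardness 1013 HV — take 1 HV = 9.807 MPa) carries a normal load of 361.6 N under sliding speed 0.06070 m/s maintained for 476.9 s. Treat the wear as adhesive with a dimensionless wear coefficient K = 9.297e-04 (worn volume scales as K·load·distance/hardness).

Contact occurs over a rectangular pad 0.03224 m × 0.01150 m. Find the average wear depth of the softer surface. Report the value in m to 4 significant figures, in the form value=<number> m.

value=2.642e-06 m

Intermediate values are printed rounded; the computation keeps full precision. Rounded once at the end: 4 significant figures.
The distance L = v·t = 0.06070 m/s × 476.9 s = 28.95 m.
Hardness H = 1013 HV × 9.807 MPa/HV = 9934 MPa = 9.934e+09 Pa.
Contact area A = 0.03224 m × 0.01150 m = 3.708e-04 m².
Expressed in SI base units: W = 361.6 N, H = 9.934e+09 Pa, K = 9.297e-04.
Apply Archard: V = K·W·L/H = 9.297e-04 · 361.6 · 28.95 / 9.934e+09 = 9.796e-10 m³.
Mean depth h = V/A = 9.796e-10 / 3.708e-04 = 2.642e-06 m.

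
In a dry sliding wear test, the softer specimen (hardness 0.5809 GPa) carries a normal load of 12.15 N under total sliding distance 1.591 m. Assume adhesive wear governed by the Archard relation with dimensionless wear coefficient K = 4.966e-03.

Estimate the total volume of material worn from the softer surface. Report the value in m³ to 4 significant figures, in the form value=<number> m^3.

value=1.653e-10 m^3

Printed values are rounded; every step keeps exact precision. Rounded just once: four significant digits.
Convert: Hardness H = 0.5809 GPa = 5.809e+08 Pa.
Restated in SI base units: W = 12.15 N, H = 5.809e+08 Pa, K = 4.966e-03.
Volume removed: V = K·W·L/H = 4.966e-03 · 12.15 · 1.591 / 5.809e+08 = 1.653e-10 m³.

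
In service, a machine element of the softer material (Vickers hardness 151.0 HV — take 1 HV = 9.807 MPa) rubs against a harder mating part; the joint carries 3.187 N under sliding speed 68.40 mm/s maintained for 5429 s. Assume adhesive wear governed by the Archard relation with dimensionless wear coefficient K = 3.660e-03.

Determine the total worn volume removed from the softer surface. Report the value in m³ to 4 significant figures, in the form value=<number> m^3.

value=2.925e-09 m^3

The intermediates are printed rounded. The algebra keeps full float precision; one last rounding: four significant figures.
Convert: Sliding speed v = 68.40 mm/s = 0.06840 m/s. Sliding distance L = v·t = 0.06840 m/s × 5429 s = 371.3 m.
Convert: Hardness H = 151.0 HV × 9.807 MPa/HV = 1481 MPa = 1.481e+09 Pa.
Collected in SI base units: W = 3.187 N, H = 1.481e+09 Pa, K = 3.660e-03.
Archard relation: V = K·W·L/H = 3.660e-03 · 3.187 · 371.3 / 1.481e+09 = 2.925e-09 m³.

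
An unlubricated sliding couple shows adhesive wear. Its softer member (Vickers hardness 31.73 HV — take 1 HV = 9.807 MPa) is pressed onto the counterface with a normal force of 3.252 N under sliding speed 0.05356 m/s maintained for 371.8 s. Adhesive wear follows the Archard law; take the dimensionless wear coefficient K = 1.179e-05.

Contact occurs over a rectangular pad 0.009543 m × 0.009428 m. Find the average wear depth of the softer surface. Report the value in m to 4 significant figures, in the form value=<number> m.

The algebra holds full float precision — intermediate values are shown rounded. Rounded just once, at four significant digits.
Convert: Path length L = v·t = 0.05356 m/s × 371.8 s = 19.91 m.
Convert: Hardness H = 31.73 HV × 9.807 MPa/HV = 311.2 MPa = 3.112e+08 Pa.
Convert: Contact area A = 0.009543 m × 0.009428 m = 8.997e-05 m².
Working in SI base units: W = 3.252 N, H = 3.112e+08 Pa, K = 1.179e-05.
Worn volume V = K·W·L/H = 1.179e-05 · 3.252 · 19.91 / 3.112e+08 = 2.454e-12 m³.
Depth of wear h = V/A = 2.454e-12 / 8.997e-05 = 2.727e-08 m.

value=2.727e-08 m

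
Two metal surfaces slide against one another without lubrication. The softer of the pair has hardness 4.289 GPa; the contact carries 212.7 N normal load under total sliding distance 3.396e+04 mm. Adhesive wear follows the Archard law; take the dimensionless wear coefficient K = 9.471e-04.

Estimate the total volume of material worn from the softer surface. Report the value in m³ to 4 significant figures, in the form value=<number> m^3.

value=1.595e-09 m^3

All arithmetic maintains full float precision. Shown intermediates are rounded, and rounded once at the end: 4 significant digits.
Convert: Distance covered L = 3.396e+04 mm = 33.96 m.
Convert: Hardness H = 4.289 GPa = 4.289e+09 Pa.
In SI base units: W = 212.7 N, H = 4.289e+09 Pa, K = 9.471e-04.
Volume removed: V = K·W·L/H = 9.471e-04 · 212.7 · 33.96 / 4.289e+09 = 1.595e-09 m³.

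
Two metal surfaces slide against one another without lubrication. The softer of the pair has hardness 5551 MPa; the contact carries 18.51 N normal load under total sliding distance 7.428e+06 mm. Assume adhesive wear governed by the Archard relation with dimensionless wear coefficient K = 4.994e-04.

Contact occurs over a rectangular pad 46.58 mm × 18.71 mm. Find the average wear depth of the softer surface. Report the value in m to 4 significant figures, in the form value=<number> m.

value=1.419e-05 m

Intermediate values are printed rounded, and each operation runs at full float precision; a single final rounding: 4 significant figures.
Path length L = 7.428e+06 mm = 7428 m.
Hardness H = 5551 MPa = 5.551e+09 Pa.
Pad sides 46.58 mm × 18.71 mm = 0.04658 m × 0.01871 m. Contact area A = 0.04658 m × 0.01871 m = 8.715e-04 m².
SI base units throughout: W = 18.51 N, H = 5.551e+09 Pa, K = 4.994e-04.
Worn volume V = K·W·L/H = 4.994e-04 · 18.51 · 7428 / 5.551e+09 = 1.237e-08 m³.
Mean depth h = V/A = 1.237e-08 / 8.715e-04 = 1.419e-05 m.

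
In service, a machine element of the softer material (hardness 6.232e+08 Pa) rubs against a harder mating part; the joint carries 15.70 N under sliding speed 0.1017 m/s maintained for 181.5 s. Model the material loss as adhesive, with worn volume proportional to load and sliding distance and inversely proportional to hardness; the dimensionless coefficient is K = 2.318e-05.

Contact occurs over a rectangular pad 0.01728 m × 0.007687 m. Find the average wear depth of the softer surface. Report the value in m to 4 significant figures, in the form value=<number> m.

value=8.115e-08 m

Intermediate values appear rounded. Each operation holds exact precision, and rounded once at the end to 4 significant figures.
Total distance L = v·t = 0.1017 m/s × 181.5 s = 18.46 m.
Contact area A = 0.01728 m × 0.007687 m = 1.328e-04 m².
In SI base units: W = 15.70 N, H = 6.232e+08 Pa, K = 2.318e-05.
Wear volume V = K·W·L/H = 2.318e-05 · 15.70 · 18.46 / 6.232e+08 = 1.078e-11 m³.
Wear depth h = V/A = 1.078e-11 / 1.328e-04 = 8.115e-08 m.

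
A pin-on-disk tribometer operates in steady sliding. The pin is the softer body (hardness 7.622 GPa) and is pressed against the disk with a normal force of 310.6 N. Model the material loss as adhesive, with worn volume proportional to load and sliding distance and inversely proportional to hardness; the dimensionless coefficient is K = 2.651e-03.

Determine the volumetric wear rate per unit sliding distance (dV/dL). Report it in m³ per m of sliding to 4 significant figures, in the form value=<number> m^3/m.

Intermediates are displayed rounded — each operation keeps exact precision — a lone final rounding: four significant figures.
Convert: Hardness H = 7.622 GPa = 7.622e+09 Pa.
Expressed in SI base units: W = 310.6 N, H = 7.622e+09 Pa, K = 2.651e-03.
Sliding wear rate dV/dL = K·W/H: 2.651e-03 · 310.6 / 7.622e+09 = 1.080e-10 m³/m.

value=1.080e-10 m^3/m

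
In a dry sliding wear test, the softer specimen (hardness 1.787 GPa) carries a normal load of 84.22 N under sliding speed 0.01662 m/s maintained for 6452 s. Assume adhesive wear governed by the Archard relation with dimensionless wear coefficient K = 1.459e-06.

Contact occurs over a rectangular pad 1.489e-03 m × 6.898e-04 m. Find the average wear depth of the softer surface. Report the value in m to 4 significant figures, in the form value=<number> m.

value=7.179e-06 m

Intermediates are shown rounded. Each operation maintains full precision; rounded just once, at four significant digits.
Sliding distance L = v·t = 0.01662 m/s × 6452 s = 107.2 m.
Hardness H = 1.787 GPa = 1.787e+09 Pa.
Contact area A = 1.489e-03 m × 6.898e-04 m = 1.027e-06 m².
Expressed in SI base units: W = 84.22 N, H = 1.787e+09 Pa, K = 1.459e-06.
Archard relation: V = K·W·L/H = 1.459e-06 · 84.22 · 107.2 / 1.787e+09 = 7.373e-12 m³.
Mean depth h = V/A = 7.373e-12 / 1.027e-06 = 7.179e-06 m.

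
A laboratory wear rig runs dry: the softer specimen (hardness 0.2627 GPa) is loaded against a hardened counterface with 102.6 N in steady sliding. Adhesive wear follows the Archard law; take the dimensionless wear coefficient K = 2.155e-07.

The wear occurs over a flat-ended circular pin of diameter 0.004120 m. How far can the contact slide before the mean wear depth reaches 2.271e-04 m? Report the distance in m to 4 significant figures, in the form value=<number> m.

value=3.597e+04 m

Each operation maintains full precision — intermediate values appear rounded; rounded once at the end, at four significant figures.
Hardness H = 0.2627 GPa = 2.627e+08 Pa.
Contact area A = π·d²/4 = π·(0.004120 m)²/4 = 1.333e-05 m².
In SI base units: W = 102.6 N, H = 2.627e+08 Pa, K = 2.155e-07.
Permissible volume V_lim = h_lim·A = 2.271e-04 · 1.333e-05 = 3.028e-09 m³.
So the life L = V_lim·H/(K·W) = 3.028e-09 · 2.627e+08 / (2.155e-07 · 102.6) = 3.597e+04 m.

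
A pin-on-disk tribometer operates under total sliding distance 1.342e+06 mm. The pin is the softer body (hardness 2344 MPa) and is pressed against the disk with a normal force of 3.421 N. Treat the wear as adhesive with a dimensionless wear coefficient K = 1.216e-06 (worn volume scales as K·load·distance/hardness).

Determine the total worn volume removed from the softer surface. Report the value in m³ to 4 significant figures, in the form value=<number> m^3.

The intermediates are printed rounded — the computation keeps full float precision — one last rounding, at 4 significant digits.
Distance L = 1.342e+06 mm = 1342 m.
Hardness H = 2344 MPa = 2.344e+09 Pa.
As SI base values: W = 3.421 N, H = 2.344e+09 Pa, K = 1.216e-06.
Volume removed: V = K·W·L/H = 1.216e-06 · 3.421 · 1342 / 2.344e+09 = 2.382e-12 m³.

value=2.382e-12 m^3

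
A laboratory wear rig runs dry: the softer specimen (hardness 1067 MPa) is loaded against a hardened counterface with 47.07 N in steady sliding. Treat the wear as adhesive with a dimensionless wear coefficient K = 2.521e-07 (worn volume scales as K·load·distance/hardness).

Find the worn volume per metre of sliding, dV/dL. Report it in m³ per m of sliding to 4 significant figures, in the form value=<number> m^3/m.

Each operation runs at full precision; intermediates are printed rounded — rounded once at the end, at 4 significant figures.
Convert: Hardness H = 1067 MPa = 1.067e+09 Pa.
Working in SI base units: W = 47.07 N, H = 1.067e+09 Pa, K = 2.521e-07.
Rate of wear dV/dL = K·W/H (no L dependence): 2.521e-07 · 47.07 / 1.067e+09 = 1.112e-14 m³/m.

value=1.112e-14 m^3/m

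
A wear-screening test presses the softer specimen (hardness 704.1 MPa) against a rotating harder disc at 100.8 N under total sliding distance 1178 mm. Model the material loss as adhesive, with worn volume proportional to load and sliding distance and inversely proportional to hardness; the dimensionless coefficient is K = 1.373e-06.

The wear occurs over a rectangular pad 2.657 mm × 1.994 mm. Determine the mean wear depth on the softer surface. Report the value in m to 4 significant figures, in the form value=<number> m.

value=4.370e-08 m

Every step runs at exact precision. Intermediate values are shown rounded; one last rounding: four significant digits.
Sliding distance L = 1178 mm = 1.178 m.
Hardness H = 704.1 MPa = 7.041e+08 Pa.
Pad sides 2.657 mm × 1.994 mm = 0.002657 m × 0.001994 m. Contact area A = 0.002657 m × 0.001994 m = 5.298e-06 m².
SI base units throughout: W = 100.8 N, H = 7.041e+08 Pa, K = 1.373e-06.
By Archard's law, V = K·W·L/H = 1.373e-06 · 100.8 · 1.178 / 7.041e+08 = 2.315e-13 m³.
Wear depth h = V/A = 2.315e-13 / 5.298e-06 = 4.370e-08 m.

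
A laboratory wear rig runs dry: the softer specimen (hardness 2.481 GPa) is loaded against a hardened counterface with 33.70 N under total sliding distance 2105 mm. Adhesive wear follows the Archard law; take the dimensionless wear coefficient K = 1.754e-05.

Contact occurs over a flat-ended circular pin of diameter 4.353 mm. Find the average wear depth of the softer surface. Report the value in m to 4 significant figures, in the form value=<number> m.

value=3.370e-08 m

Intermediates appear rounded; each operation keeps exact precision; one last rounding: 4 significant figures.
Convert: The distance L = 2105 mm = 2.105 m.
Convert: Hardness H = 2.481 GPa = 2.481e+09 Pa.
Convert: Pin diameter d = 4.353 mm = 0.004353 m. Contact area A = π·d²/4 = π·(0.004353 m)²/4 = 1.488e-05 m².
In SI base units, W = 33.70 N, H = 2.481e+09 Pa, K = 1.754e-05.
Archard volume V = K·W·L/H = 1.754e-05 · 33.70 · 2.105 / 2.481e+09 = 5.015e-13 m³.
Average depth h = V/A = 5.015e-13 / 1.488e-05 = 3.370e-08 m.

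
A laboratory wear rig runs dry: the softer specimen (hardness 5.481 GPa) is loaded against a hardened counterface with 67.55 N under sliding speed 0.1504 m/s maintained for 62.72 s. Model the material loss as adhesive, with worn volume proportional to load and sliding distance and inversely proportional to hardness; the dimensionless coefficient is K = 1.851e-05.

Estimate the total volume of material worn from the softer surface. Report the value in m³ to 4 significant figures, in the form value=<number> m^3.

value=2.152e-12 m^3

All arithmetic keeps full float precision, and displayed values are rounded — a lone final rounding: four significant figures.
Distance L = v·t = 0.1504 m/s × 62.72 s = 9.433 m.
Hardness H = 5.481 GPa = 5.481e+09 Pa.
In SI base units, W = 67.55 N, H = 5.481e+09 Pa, K = 1.851e-05.
Volume removed: V = K·W·L/H = 1.851e-05 · 67.55 · 9.433 / 5.481e+09 = 2.152e-12 m³.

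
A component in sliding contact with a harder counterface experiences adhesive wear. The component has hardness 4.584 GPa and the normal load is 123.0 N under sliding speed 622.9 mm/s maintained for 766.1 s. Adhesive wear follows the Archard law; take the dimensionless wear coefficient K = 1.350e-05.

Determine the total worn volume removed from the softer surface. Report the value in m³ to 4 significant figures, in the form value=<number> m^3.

Intermediates appear rounded, and all arithmetic maintains full precision. Rounded once at the end: 4 significant digits.
Sliding speed v = 622.9 mm/s = 0.6229 m/s. Total distance L = v·t = 0.6229 m/s × 766.1 s = 477.2 m.
Hardness H = 4.584 GPa = 4.584e+09 Pa.
In SI base units, W = 123.0 N, H = 4.584e+09 Pa, K = 1.350e-05.
Apply Archard: V = K·W·L/H = 1.350e-05 · 123.0 · 477.2 / 4.584e+09 = 1.729e-10 m³.

value=1.729e-10 m^3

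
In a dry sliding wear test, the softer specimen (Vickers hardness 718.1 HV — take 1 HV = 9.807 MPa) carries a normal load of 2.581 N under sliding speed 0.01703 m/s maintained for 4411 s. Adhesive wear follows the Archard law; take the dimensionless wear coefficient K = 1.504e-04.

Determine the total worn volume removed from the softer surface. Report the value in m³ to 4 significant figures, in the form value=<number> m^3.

value=4.141e-12 m^3

Every step runs at exact precision, and displayed values are rounded, and rounded once at the end, at four significant figures.
Sliding distance L = v·t = 0.01703 m/s × 4411 s = 75.12 m.
Hardness H = 718.1 HV × 9.807 MPa/HV = 7042 MPa = 7.042e+09 Pa.
SI base units throughout: W = 2.581 N, H = 7.042e+09 Pa, K = 1.504e-04.
By Archard's law, V = K·W·L/H = 1.504e-04 · 2.581 · 75.12 / 7.042e+09 = 4.141e-12 m³.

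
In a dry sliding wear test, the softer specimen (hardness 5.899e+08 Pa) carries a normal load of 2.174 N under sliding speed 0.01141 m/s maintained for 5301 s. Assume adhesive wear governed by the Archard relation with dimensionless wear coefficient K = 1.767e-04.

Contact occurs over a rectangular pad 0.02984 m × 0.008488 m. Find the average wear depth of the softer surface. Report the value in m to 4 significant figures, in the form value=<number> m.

The computation runs at full precision; the intermediates are printed rounded, and rounded once at the end to 4 significant digits.
Path length L = v·t = 0.01141 m/s × 5301 s = 60.48 m.
Contact area A = 0.02984 m × 0.008488 m = 2.533e-04 m².
As SI base values: W = 2.174 N, H = 5.899e+08 Pa, K = 1.767e-04.
Volume removed: V = K·W·L/H = 1.767e-04 · 2.174 · 60.48 / 5.899e+08 = 3.939e-11 m³.
Depth h = V/A = 3.939e-11 / 2.533e-04 = 1.555e-07 m.

value=1.555e-07 m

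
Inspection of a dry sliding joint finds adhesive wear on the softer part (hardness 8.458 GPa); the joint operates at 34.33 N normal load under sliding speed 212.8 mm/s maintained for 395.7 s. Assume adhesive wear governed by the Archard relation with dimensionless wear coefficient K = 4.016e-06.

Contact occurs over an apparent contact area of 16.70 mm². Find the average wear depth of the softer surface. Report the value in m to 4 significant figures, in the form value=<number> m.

All working math runs at full float precision; displayed values are rounded. Rounded just once, at 4 significant figures.
Sliding speed v = 212.8 mm/s = 0.2128 m/s. The distance L = v·t = 0.2128 m/s × 395.7 s = 84.20 m.
Hardness H = 8.458 GPa = 8.458e+09 Pa.
Contact area A = 16.70 mm² = 1.670e-05 m².
SI base units throughout: W = 34.33 N, H = 8.458e+09 Pa, K = 4.016e-06.
Apply Archard: V = K·W·L/H = 4.016e-06 · 34.33 · 84.20 / 8.458e+09 = 1.373e-12 m³.
Mean depth h = V/A = 1.373e-12 / 1.670e-05 = 8.219e-08 m.

value=8.219e-08 m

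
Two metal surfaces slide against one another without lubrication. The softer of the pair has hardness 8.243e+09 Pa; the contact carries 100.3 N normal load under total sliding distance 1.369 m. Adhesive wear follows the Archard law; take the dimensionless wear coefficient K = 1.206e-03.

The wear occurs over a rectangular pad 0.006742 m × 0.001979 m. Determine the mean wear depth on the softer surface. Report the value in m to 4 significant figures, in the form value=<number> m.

value=1.506e-06 m

All arithmetic runs at exact precision. The intermediates appear rounded — one final rounding, at four significant figures.
Convert: Contact area A = 0.006742 m × 0.001979 m = 1.334e-05 m².
SI base units throughout: W = 100.3 N, H = 8.243e+09 Pa, K = 1.206e-03.
By Archard's law, V = K·W·L/H = 1.206e-03 · 100.3 · 1.369 / 8.243e+09 = 2.009e-11 m³.
Depth h = V/A = 2.009e-11 / 1.334e-05 = 1.506e-06 m.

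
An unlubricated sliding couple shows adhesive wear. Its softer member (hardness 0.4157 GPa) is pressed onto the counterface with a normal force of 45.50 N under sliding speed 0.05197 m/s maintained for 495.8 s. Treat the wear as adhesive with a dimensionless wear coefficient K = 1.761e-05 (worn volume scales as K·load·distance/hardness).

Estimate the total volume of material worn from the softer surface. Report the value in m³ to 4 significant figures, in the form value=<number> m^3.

Each operation runs at full precision; printed values are rounded. Rounded just once to four significant digits.
Convert: Sliding distance L = v·t = 0.05197 m/s × 495.8 s = 25.77 m.
Convert: Hardness H = 0.4157 GPa = 4.157e+08 Pa.
Expressed in SI base units: W = 45.50 N, H = 4.157e+08 Pa, K = 1.761e-05.
By Archard's law, V = K·W·L/H = 1.761e-05 · 45.50 · 25.77 / 4.157e+08 = 4.966e-11 m³.

value=4.966e-11 m^3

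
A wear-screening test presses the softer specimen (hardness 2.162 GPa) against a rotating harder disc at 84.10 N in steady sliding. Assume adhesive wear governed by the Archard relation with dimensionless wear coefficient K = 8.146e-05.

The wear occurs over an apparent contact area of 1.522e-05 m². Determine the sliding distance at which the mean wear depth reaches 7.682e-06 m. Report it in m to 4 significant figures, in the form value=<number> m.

value=36.90 m

The intermediates are shown rounded, and all arithmetic runs at full float precision; a single final rounding: 4 significant digits.
Convert: Hardness H = 2.162 GPa = 2.162e+09 Pa.
SI base units throughout: W = 84.10 N, H = 2.162e+09 Pa, K = 8.146e-05.
Volume at the limit: V_lim = h_lim·A = 7.682e-06 · 1.522e-05 = 1.169e-10 m³.
Thus life L = V_lim·H/(K·W) = 1.169e-10 · 2.162e+09 / (8.146e-05 · 84.10) = 36.90 m.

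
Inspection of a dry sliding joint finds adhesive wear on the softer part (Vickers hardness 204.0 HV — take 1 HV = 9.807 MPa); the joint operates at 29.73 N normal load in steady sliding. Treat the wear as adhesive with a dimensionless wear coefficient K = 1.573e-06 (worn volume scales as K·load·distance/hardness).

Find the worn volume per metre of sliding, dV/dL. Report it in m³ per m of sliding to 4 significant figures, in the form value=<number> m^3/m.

value=2.338e-14 m^3/m

Shown intermediates are rounded. The computation holds exact precision. Rounded just once: 4 significant digits.
Hardness H = 204.0 HV × 9.807 MPa/HV = 2001 MPa = 2.001e+09 Pa.
SI base units throughout: W = 29.73 N, H = 2.001e+09 Pa, K = 1.573e-06.
Wear rate dV/dL = K·W/H, so: 1.573e-06 · 29.73 / 2.001e+09 = 2.338e-14 m³/m.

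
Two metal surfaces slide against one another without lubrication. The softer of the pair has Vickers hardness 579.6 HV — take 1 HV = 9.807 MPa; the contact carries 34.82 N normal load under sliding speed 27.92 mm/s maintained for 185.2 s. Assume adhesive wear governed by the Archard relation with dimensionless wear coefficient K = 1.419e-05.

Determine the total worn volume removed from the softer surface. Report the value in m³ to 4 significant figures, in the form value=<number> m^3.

value=4.495e-13 m^3

Each operation holds exact precision — the intermediates are printed rounded — a lone final rounding: four significant figures.
Sliding speed v = 27.92 mm/s = 0.02792 m/s. Sliding distance L = v·t = 0.02792 m/s × 185.2 s = 5.171 m.
Hardness H = 579.6 HV × 9.807 MPa/HV = 5684 MPa = 5.684e+09 Pa.
SI base units throughout: W = 34.82 N, H = 5.684e+09 Pa, K = 1.419e-05.
Volume removed: V = K·W·L/H = 1.419e-05 · 34.82 · 5.171 / 5.684e+09 = 4.495e-13 m³.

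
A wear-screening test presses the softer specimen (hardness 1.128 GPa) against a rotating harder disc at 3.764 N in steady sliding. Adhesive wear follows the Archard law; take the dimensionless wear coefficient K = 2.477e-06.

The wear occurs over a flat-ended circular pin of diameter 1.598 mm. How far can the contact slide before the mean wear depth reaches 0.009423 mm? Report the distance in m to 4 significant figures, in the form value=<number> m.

value=2286 m

Intermediate values are shown rounded; all arithmetic carries full precision, and a single final rounding, at 4 significant digits.
Hardness H = 1.128 GPa = 1.128e+09 Pa.
Pin diameter d = 1.598 mm = 0.001598 m. Contact area A = π·d²/4 = π·(0.001598 m)²/4 = 2.006e-06 m².
Depth limit h_lim = 0.009423 mm = 9.423e-06 m.
Restated in SI base units: W = 3.764 N, H = 1.128e+09 Pa, K = 2.477e-06.
Volume at the limit: V_lim = h_lim·A = 9.423e-06 · 2.006e-06 = 1.890e-11 m³.
Inverting, life L = V_lim·H/(K·W) = 1.890e-11 · 1.128e+09 / (2.477e-06 · 3.764) = 2286 m.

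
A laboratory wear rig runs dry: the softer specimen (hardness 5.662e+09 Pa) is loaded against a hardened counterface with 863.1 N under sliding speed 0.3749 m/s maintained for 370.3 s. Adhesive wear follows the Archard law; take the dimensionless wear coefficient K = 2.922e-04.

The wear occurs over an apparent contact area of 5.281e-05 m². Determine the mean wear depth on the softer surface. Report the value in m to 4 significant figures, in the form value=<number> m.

value=1.171e-04 m

All working math runs at full precision; intermediates are printed rounded, and a single final rounding: 4 significant digits.
Convert: Sliding distance L = v·t = 0.3749 m/s × 370.3 s = 138.8 m.
As SI base values: W = 863.1 N, H = 5.662e+09 Pa, K = 2.922e-04.
Worn volume V = K·W·L/H = 2.922e-04 · 863.1 · 138.8 / 5.662e+09 = 6.184e-09 m³.
Depth h = V/A = 6.184e-09 / 5.281e-05 = 1.171e-04 m.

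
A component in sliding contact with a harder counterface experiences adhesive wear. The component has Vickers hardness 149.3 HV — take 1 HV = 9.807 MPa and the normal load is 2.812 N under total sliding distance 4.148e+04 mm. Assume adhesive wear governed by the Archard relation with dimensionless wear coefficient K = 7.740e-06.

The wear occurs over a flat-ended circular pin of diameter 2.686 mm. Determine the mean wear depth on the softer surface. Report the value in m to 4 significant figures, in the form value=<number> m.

value=1.088e-07 m

The algebra maintains full precision; quoted intermediates are rounded. Rounded just once: 4 significant figures.
Convert: Total distance L = 4.148e+04 mm = 41.48 m.
Convert: Hardness H = 149.3 HV × 9.807 MPa/HV = 1464 MPa = 1.464e+09 Pa.
Convert: Pin diameter d = 2.686 mm = 0.002686 m. Contact area A = π·d²/4 = π·(0.002686 m)²/4 = 5.666e-06 m².
Working in SI base units: W = 2.812 N, H = 1.464e+09 Pa, K = 7.740e-06.
Archard relation: V = K·W·L/H = 7.740e-06 · 2.812 · 41.48 / 1.464e+09 = 6.166e-13 m³.
Mean depth h = V/A = 6.166e-13 / 5.666e-06 = 1.088e-07 m.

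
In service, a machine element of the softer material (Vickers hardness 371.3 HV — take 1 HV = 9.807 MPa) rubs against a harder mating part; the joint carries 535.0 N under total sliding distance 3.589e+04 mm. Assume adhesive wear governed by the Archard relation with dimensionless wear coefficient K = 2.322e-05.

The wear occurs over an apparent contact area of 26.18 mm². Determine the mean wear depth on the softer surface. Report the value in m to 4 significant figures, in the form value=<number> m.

value=4.677e-06 m

Intermediates are shown rounded — all arithmetic maintains exact precision, and one last rounding: four significant digits.
Convert: Path length L = 3.589e+04 mm = 35.89 m.
Convert: Hardness H = 371.3 HV × 9.807 MPa/HV = 3641 MPa = 3.641e+09 Pa.
Convert: Contact area A = 26.18 mm² = 2.618e-05 m².
Restated in SI base units: W = 535.0 N, H = 3.641e+09 Pa, K = 2.322e-05.
The Archard volume V = K·W·L/H = 2.322e-05 · 535.0 · 35.89 / 3.641e+09 = 1.224e-10 m³.
Depth h = V/A = 1.224e-10 / 2.618e-05 = 4.677e-06 m.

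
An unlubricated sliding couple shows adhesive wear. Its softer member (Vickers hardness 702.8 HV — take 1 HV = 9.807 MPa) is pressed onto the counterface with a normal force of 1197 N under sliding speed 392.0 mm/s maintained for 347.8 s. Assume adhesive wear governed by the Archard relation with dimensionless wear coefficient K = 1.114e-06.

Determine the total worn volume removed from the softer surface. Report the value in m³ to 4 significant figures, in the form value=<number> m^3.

All arithmetic runs at exact precision. The intermediates are displayed rounded. Rounded just once: 4 significant figures.
Convert: Sliding speed v = 392.0 mm/s = 0.3920 m/s. The distance L = v·t = 0.3920 m/s × 347.8 s = 136.3 m.
Convert: Hardness H = 702.8 HV × 9.807 MPa/HV = 6892 MPa = 6.892e+09 Pa.
SI base units throughout: W = 1197 N, H = 6.892e+09 Pa, K = 1.114e-06.
By Archard's law, V = K·W·L/H = 1.114e-06 · 1197 · 136.3 / 6.892e+09 = 2.638e-11 m³.

value=2.638e-11 m^3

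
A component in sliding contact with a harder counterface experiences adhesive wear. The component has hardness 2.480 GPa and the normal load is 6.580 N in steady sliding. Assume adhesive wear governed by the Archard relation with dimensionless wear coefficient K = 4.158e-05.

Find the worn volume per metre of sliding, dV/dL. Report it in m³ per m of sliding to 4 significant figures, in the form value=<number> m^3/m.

value=1.103e-13 m^3/m

The intermediates are displayed rounded. The algebra maintains exact precision, and rounded once at the end: four significant figures.
Hardness H = 2.480 GPa = 2.480e+09 Pa.
Expressed in SI base units: W = 6.580 N, H = 2.480e+09 Pa, K = 4.158e-05.
Sliding wear rate dV/dL = K·W/H (no L dependence): 4.158e-05 · 6.580 / 2.480e+09 = 1.103e-13 m³/m.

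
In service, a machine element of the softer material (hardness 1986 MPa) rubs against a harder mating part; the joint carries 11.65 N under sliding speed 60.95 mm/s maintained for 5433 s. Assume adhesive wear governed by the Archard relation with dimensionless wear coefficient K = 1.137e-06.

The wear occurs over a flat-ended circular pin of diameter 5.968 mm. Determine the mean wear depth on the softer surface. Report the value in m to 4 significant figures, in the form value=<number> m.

value=7.895e-08 m

The algebra carries exact precision, and intermediate values are displayed rounded, and rounded once at the end: four significant digits.
Sliding speed v = 60.95 mm/s = 0.06095 m/s. Path length L = v·t = 0.06095 m/s × 5433 s = 331.1 m.
Hardness H = 1986 MPa = 1.986e+09 Pa.
Pin diameter d = 5.968 mm = 0.005968 m. Contact area A = π·d²/4 = π·(0.005968 m)²/4 = 2.797e-05 m².
Working in SI base units: W = 11.65 N, H = 1.986e+09 Pa, K = 1.137e-06.
Archard relation: V = K·W·L/H = 1.137e-06 · 11.65 · 331.1 / 1.986e+09 = 2.209e-12 m³.
Mean depth h = V/A = 2.209e-12 / 2.797e-05 = 7.895e-08 m.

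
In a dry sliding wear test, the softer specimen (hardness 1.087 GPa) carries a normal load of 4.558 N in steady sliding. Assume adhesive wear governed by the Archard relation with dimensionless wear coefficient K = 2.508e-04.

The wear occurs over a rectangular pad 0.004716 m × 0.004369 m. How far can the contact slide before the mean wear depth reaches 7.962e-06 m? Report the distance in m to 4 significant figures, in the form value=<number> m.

value=156.0 m

Intermediates appear rounded; the algebra runs at exact precision; a lone final rounding, at 4 significant digits.
Convert: Hardness H = 1.087 GPa = 1.087e+09 Pa.
Convert: Contact area A = 0.004716 m × 0.004369 m = 2.060e-05 m².
Restated in SI base units: W = 4.558 N, H = 1.087e+09 Pa, K = 2.508e-04.
Volume at the limit: V_lim = h_lim·A = 7.962e-06 · 2.060e-05 = 1.641e-10 m³.
Life L = V_lim·H/(K·W) = 1.641e-10 · 1.087e+09 / (2.508e-04 · 4.558) = 156.0 m.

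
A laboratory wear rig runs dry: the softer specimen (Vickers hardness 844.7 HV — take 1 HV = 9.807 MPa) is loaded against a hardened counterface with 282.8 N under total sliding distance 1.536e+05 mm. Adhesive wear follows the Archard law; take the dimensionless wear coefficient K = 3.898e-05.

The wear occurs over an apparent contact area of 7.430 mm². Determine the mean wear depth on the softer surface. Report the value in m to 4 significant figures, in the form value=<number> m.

value=2.751e-05 m

All working math keeps exact precision — displayed values are rounded, and one final rounding to 4 significant figures.
Sliding distance L = 1.536e+05 mm = 153.6 m.
Hardness H = 844.7 HV × 9.807 MPa/HV = 8284 MPa = 8.284e+09 Pa.
Contact area A = 7.430 mm² = 7.430e-06 m².
In SI base units, W = 282.8 N, H = 8.284e+09 Pa, K = 3.898e-05.
The Archard volume V = K·W·L/H = 3.898e-05 · 282.8 · 153.6 / 8.284e+09 = 2.044e-10 m³.
Mean wear depth h = V/A = 2.044e-10 / 7.430e-06 = 2.751e-05 m.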